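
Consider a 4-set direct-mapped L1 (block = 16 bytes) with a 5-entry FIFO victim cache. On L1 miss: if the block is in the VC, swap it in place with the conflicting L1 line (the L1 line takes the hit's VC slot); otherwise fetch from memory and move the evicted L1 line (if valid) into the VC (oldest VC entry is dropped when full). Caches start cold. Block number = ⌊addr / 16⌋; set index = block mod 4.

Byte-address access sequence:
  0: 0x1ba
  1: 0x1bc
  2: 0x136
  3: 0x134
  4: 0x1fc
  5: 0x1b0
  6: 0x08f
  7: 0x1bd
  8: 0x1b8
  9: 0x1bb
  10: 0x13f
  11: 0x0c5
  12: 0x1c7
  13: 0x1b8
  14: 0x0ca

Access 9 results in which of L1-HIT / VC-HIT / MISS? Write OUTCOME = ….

#0 0x1ba→b27/s3 MISS; vc=[]
#1 0x1bc→b27/s3 L1-HIT; vc=[]
#2 0x136→b19/s3 MISS; vc=[27]
#3 0x134→b19/s3 L1-HIT; vc=[27]
#4 0x1fc→b31/s3 MISS; vc=[27,19]
#5 0x1b0→b27/s3 VC-HIT; vc=[31,19]
#6 0x8f→b8/s0 MISS; vc=[31,19]
#7 0x1bd→b27/s3 L1-HIT; vc=[31,19]
#8 0x1b8→b27/s3 L1-HIT; vc=[31,19]
#9 0x1bb→b27/s3 L1-HIT; vc=[31,19]
#10 0x13f→b19/s3 VC-HIT; vc=[31,27]
#11 0xc5→b12/s0 MISS; vc=[31,27,8]
#12 0x1c7→b28/s0 MISS; vc=[31,27,8,12]
#13 0x1b8→b27/s3 VC-HIT; vc=[31,19,8,12]
#14 0xca→b12/s0 VC-HIT; vc=[31,19,8,28]

OUTCOME = L1-HIT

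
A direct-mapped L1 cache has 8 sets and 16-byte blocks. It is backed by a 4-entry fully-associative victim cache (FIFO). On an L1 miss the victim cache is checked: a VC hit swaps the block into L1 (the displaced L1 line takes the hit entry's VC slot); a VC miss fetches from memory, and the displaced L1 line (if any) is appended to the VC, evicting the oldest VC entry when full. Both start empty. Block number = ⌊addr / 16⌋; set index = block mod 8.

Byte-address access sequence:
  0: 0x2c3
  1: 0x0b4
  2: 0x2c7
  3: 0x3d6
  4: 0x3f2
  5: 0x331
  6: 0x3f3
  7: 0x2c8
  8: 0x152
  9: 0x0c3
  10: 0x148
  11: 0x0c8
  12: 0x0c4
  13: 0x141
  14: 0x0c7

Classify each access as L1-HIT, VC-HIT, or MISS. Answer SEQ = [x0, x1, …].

SEQ = [MISS, MISS, L1-HIT, MISS, MISS, MISS, L1-HIT, L1-HIT, MISS, MISS, MISS, VC-HIT, L1-HIT, VC-HIT, VC-HIT]

#0 0x2c3→b44/s4 MISS; vc=[]
#1 0xb4→b11/s3 MISS; vc=[]
#2 0x2c7→b44/s4 L1-HIT; vc=[]
#3 0x3d6→b61/s5 MISS; vc=[]
#4 0x3f2→b63/s7 MISS; vc=[]
#5 0x331→b51/s3 MISS; vc=[11]
#6 0x3f3→b63/s7 L1-HIT; vc=[11]
#7 0x2c8→b44/s4 L1-HIT; vc=[11]
#8 0x152→b21/s5 MISS; vc=[11,61]
#9 0xc3→b12/s4 MISS; vc=[11,61,44]
#10 0x148→b20/s4 MISS; vc=[11,61,44,12]
#11 0xc8→b12/s4 VC-HIT; vc=[11,61,44,20]
#12 0xc4→b12/s4 L1-HIT; vc=[11,61,44,20]
#13 0x141→b20/s4 VC-HIT; vc=[11,61,44,12]
#14 0xc7→b12/s4 VC-HIT; vc=[11,61,44,20]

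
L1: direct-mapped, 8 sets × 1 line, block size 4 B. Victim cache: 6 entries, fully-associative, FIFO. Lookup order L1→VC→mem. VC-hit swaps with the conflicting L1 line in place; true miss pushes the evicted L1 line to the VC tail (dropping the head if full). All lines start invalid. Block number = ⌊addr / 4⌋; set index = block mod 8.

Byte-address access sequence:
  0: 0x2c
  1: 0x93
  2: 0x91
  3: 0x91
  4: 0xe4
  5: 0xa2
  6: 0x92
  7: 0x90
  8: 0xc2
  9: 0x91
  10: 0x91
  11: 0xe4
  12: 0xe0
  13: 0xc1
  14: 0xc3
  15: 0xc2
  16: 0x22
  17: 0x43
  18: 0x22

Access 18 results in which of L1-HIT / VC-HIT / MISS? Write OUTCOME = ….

0: 0x2c (blk 11, set 3) → MISS  vc=[]
1: 0x93 (blk 36, set 4) → MISS  vc=[]
2: 0x91 (blk 36, set 4) → L1-HIT  vc=[]
3: 0x91 (blk 36, set 4) → L1-HIT  vc=[]
4: 0xe4 (blk 57, set 1) → MISS  vc=[]
5: 0xa2 (blk 40, set 0) → MISS  vc=[]
6: 0x92 (blk 36, set 4) → L1-HIT  vc=[]
7: 0x90 (blk 36, set 4) → L1-HIT  vc=[]
8: 0xc2 (blk 48, set 0) → MISS  vc=[40]
9: 0x91 (blk 36, set 4) → L1-HIT  vc=[40]
10: 0x91 (blk 36, set 4) → L1-HIT  vc=[40]
11: 0xe4 (blk 57, set 1) → L1-HIT  vc=[40]
12: 0xe0 (blk 56, set 0) → MISS  vc=[40, 48]
13: 0xc1 (blk 48, set 0) → VC-HIT  vc=[40, 56]
14: 0xc3 (blk 48, set 0) → L1-HIT  vc=[40, 56]
15: 0xc2 (blk 48, set 0) → L1-HIT  vc=[40, 56]
16: 0x22 (blk 8, set 0) → MISS  vc=[40, 56, 48]
17: 0x43 (blk 16, set 0) → MISS  vc=[40, 56, 48, 8]
18: 0x22 (blk 8, set 0) → VC-HIT  vc=[40, 56, 48, 16]

OUTCOME = VC-HIT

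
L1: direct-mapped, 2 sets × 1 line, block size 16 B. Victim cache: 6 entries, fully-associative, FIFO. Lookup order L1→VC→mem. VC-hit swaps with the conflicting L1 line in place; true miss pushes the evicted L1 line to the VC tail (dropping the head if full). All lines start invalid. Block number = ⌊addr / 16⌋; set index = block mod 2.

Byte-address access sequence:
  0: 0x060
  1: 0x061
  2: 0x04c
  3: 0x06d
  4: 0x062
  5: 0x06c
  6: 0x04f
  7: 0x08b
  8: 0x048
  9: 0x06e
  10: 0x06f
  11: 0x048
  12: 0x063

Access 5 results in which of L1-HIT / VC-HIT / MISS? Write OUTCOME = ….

  [0] addr=0x60 blk=6 s=0: MISS | VC []
  [1] addr=0x61 blk=6 s=0: L1-HIT | VC []
  [2] addr=0x4c blk=4 s=0: MISS | VC [6]
  [3] addr=0x6d blk=6 s=0: VC-HIT | VC [4]
  [4] addr=0x62 blk=6 s=0: L1-HIT | VC [4]
  [5] addr=0x6c blk=6 s=0: L1-HIT | VC [4]
  [6] addr=0x4f blk=4 s=0: VC-HIT | VC [6]
  [7] addr=0x8b blk=8 s=0: MISS | VC [6, 4]
  [8] addr=0x48 blk=4 s=0: VC-HIT | VC [6, 8]
  [9] addr=0x6e blk=6 s=0: VC-HIT | VC [4, 8]
  [10] addr=0x6f blk=6 s=0: L1-HIT | VC [4, 8]
  [11] addr=0x48 blk=4 s=0: VC-HIT | VC [6, 8]
  [12] addr=0x63 blk=6 s=0: VC-HIT | VC [4, 8]

OUTCOME = L1-HIT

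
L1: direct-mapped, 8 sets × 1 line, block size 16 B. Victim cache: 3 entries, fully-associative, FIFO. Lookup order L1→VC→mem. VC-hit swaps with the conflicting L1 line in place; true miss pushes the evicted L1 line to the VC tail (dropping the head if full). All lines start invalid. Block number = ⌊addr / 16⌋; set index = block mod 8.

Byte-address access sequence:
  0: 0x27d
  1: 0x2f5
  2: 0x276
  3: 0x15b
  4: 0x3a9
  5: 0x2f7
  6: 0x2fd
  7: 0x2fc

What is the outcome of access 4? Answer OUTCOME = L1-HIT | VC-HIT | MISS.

#0 0x27d→b39/s7 MISS; vc=[]
#1 0x2f5→b47/s7 MISS; vc=[39]
#2 0x276→b39/s7 VC-HIT; vc=[47]
#3 0x15b→b21/s5 MISS; vc=[47]
#4 0x3a9→b58/s2 MISS; vc=[47]
#5 0x2f7→b47/s7 VC-HIT; vc=[39]
#6 0x2fd→b47/s7 L1-HIT; vc=[39]
#7 0x2fc→b47/s7 L1-HIT; vc=[39]

OUTCOME = MISS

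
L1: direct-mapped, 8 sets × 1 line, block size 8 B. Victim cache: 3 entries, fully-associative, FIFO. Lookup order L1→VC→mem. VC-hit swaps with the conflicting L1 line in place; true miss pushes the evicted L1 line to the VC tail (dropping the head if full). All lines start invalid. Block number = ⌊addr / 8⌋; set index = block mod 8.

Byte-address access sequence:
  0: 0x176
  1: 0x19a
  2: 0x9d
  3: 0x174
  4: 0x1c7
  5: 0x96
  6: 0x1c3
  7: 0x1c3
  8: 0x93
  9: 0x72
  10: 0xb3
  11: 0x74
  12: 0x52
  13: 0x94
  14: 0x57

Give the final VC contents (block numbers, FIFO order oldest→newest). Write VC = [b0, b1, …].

0: 0x176 (blk 46, set 6) → MISS  vc=[]
1: 0x19a (blk 51, set 3) → MISS  vc=[]
2: 0x9d (blk 19, set 3) → MISS  vc=[51]
3: 0x174 (blk 46, set 6) → L1-HIT  vc=[51]
4: 0x1c7 (blk 56, set 0) → MISS  vc=[51]
5: 0x96 (blk 18, set 2) → MISS  vc=[51]
6: 0x1c3 (blk 56, set 0) → L1-HIT  vc=[51]
7: 0x1c3 (blk 56, set 0) → L1-HIT  vc=[51]
8: 0x93 (blk 18, set 2) → L1-HIT  vc=[51]
9: 0x72 (blk 14, set 6) → MISS  vc=[51, 46]
10: 0xb3 (blk 22, set 6) → MISS  vc=[51, 46, 14]
11: 0x74 (blk 14, set 6) → VC-HIT  vc=[51, 46, 22]
12: 0x52 (blk 10, set 2) → MISS  vc=[46, 22, 18]
13: 0x94 (blk 18, set 2) → VC-HIT  vc=[46, 22, 10]
14: 0x57 (blk 10, set 2) → VC-HIT  vc=[46, 22, 18]

VC = [46, 22, 18]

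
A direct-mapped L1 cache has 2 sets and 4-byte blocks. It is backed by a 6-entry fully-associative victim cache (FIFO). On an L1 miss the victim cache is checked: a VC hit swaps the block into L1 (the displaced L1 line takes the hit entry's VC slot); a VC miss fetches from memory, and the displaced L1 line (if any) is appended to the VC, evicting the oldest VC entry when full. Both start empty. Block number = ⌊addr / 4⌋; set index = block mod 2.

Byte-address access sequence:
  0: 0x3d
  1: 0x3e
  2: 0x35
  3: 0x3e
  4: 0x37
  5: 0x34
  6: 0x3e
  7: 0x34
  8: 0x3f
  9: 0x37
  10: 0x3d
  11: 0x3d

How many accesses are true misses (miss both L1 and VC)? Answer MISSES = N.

MISSES = 2

0: 0x3d (blk 15, set 1) → MISS  vc=[]
1: 0x3e (blk 15, set 1) → L1-HIT  vc=[]
2: 0x35 (blk 13, set 1) → MISS  vc=[15]
3: 0x3e (blk 15, set 1) → VC-HIT  vc=[13]
4: 0x37 (blk 13, set 1) → VC-HIT  vc=[15]
5: 0x34 (blk 13, set 1) → L1-HIT  vc=[15]
6: 0x3e (blk 15, set 1) → VC-HIT  vc=[13]
7: 0x34 (blk 13, set 1) → VC-HIT  vc=[15]
8: 0x3f (blk 15, set 1) → VC-HIT  vc=[13]
9: 0x37 (blk 13, set 1) → VC-HIT  vc=[15]
10: 0x3d (blk 15, set 1) → VC-HIT  vc=[13]
11: 0x3d (blk 15, set 1) → L1-HIT  vc=[13]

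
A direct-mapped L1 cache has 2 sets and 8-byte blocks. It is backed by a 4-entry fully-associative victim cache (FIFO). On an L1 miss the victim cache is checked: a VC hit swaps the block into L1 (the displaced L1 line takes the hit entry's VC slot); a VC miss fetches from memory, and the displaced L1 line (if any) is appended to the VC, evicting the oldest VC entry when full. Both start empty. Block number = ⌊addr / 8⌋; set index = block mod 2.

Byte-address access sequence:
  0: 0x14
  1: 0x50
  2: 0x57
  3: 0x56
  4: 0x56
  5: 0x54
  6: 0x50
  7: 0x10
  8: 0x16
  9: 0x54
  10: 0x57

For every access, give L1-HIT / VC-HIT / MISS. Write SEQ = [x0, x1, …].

0: 0x14 (blk 2, set 0) → MISS  vc=[]
1: 0x50 (blk 10, set 0) → MISS  vc=[2]
2: 0x57 (blk 10, set 0) → L1-HIT  vc=[2]
3: 0x56 (blk 10, set 0) → L1-HIT  vc=[2]
4: 0x56 (blk 10, set 0) → L1-HIT  vc=[2]
5: 0x54 (blk 10, set 0) → L1-HIT  vc=[2]
6: 0x50 (blk 10, set 0) → L1-HIT  vc=[2]
7: 0x10 (blk 2, set 0) → VC-HIT  vc=[10]
8: 0x16 (blk 2, set 0) → L1-HIT  vc=[10]
9: 0x54 (blk 10, set 0) → VC-HIT  vc=[2]
10: 0x57 (blk 10, set 0) → L1-HIT  vc=[2]

SEQ = [MISS, MISS, L1-HIT, L1-HIT, L1-HIT, L1-HIT, L1-HIT, VC-HIT, L1-HIT, VC-HIT, L1-HIT]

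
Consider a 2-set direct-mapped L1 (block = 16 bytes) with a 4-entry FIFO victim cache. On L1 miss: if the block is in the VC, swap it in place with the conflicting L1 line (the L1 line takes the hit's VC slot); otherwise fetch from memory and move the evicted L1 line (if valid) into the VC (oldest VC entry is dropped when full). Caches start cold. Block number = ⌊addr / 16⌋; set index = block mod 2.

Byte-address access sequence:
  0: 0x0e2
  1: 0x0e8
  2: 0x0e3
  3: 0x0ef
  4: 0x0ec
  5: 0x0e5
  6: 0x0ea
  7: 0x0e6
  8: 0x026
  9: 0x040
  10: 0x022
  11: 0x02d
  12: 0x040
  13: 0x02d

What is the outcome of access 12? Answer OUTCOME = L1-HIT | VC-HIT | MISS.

  [0] addr=0xe2 blk=14 s=0: MISS | VC []
  [1] addr=0xe8 blk=14 s=0: L1-HIT | VC []
  [2] addr=0xe3 blk=14 s=0: L1-HIT | VC []
  [3] addr=0xef blk=14 s=0: L1-HIT | VC []
  [4] addr=0xec blk=14 s=0: L1-HIT | VC []
  [5] addr=0xe5 blk=14 s=0: L1-HIT | VC []
  [6] addr=0xea blk=14 s=0: L1-HIT | VC []
  [7] addr=0xe6 blk=14 s=0: L1-HIT | VC []
  [8] addr=0x26 blk=2 s=0: MISS | VC [14]
  [9] addr=0x40 blk=4 s=0: MISS | VC [14, 2]
  [10] addr=0x22 blk=2 s=0: VC-HIT | VC [14, 4]
  [11] addr=0x2d blk=2 s=0: L1-HIT | VC [14, 4]
  [12] addr=0x40 blk=4 s=0: VC-HIT | VC [14, 2]
  [13] addr=0x2d blk=2 s=0: VC-HIT | VC [14, 4]

OUTCOME = VC-HIT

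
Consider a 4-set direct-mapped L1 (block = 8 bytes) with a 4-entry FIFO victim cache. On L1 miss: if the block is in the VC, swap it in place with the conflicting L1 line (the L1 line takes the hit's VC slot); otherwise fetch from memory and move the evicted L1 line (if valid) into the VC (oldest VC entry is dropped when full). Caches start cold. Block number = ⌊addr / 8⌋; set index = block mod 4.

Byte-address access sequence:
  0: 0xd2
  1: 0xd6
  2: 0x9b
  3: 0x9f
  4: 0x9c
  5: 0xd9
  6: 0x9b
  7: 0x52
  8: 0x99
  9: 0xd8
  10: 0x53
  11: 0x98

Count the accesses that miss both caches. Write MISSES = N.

0: 0xd2 (blk 26, set 2) → MISS  vc=[]
1: 0xd6 (blk 26, set 2) → L1-HIT  vc=[]
2: 0x9b (blk 19, set 3) → MISS  vc=[]
3: 0x9f (blk 19, set 3) → L1-HIT  vc=[]
4: 0x9c (blk 19, set 3) → L1-HIT  vc=[]
5: 0xd9 (blk 27, set 3) → MISS  vc=[19]
6: 0x9b (blk 19, set 3) → VC-HIT  vc=[27]
7: 0x52 (blk 10, set 2) → MISS  vc=[27, 26]
8: 0x99 (blk 19, set 3) → L1-HIT  vc=[27, 26]
9: 0xd8 (blk 27, set 3) → VC-HIT  vc=[19, 26]
10: 0x53 (blk 10, set 2) → L1-HIT  vc=[19, 26]
11: 0x98 (blk 19, set 3) → VC-HIT  vc=[27, 26]

MISSES = 4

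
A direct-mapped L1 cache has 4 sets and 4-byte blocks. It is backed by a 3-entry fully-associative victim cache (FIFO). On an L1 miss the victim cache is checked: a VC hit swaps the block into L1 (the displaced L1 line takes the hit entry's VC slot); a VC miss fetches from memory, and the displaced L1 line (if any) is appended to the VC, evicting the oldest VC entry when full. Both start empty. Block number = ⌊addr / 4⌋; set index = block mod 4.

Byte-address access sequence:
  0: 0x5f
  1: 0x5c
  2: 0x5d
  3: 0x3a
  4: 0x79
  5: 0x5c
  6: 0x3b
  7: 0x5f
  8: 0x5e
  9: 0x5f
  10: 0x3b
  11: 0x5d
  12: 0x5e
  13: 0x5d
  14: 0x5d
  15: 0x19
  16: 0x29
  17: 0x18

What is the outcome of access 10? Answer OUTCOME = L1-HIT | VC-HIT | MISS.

  [0] addr=0x5f blk=23 s=3: MISS | VC []
  [1] addr=0x5c blk=23 s=3: L1-HIT | VC []
  [2] addr=0x5d blk=23 s=3: L1-HIT | VC []
  [3] addr=0x3a blk=14 s=2: MISS | VC []
  [4] addr=0x79 blk=30 s=2: MISS | VC [14]
  [5] addr=0x5c blk=23 s=3: L1-HIT | VC [14]
  [6] addr=0x3b blk=14 s=2: VC-HIT | VC [30]
  [7] addr=0x5f blk=23 s=3: L1-HIT | VC [30]
  [8] addr=0x5e blk=23 s=3: L1-HIT | VC [30]
  [9] addr=0x5f blk=23 s=3: L1-HIT | VC [30]
  [10] addr=0x3b blk=14 s=2: L1-HIT | VC [30]
  [11] addr=0x5d blk=23 s=3: L1-HIT | VC [30]
  [12] addr=0x5e blk=23 s=3: L1-HIT | VC [30]
  [13] addr=0x5d blk=23 s=3: L1-HIT | VC [30]
  [14] addr=0x5d blk=23 s=3: L1-HIT | VC [30]
  [15] addr=0x19 blk=6 s=2: MISS | VC [30, 14]
  [16] addr=0x29 blk=10 s=2: MISS | VC [30, 14, 6]
  [17] addr=0x18 blk=6 s=2: VC-HIT | VC [30, 14, 10]

OUTCOME = L1-HIT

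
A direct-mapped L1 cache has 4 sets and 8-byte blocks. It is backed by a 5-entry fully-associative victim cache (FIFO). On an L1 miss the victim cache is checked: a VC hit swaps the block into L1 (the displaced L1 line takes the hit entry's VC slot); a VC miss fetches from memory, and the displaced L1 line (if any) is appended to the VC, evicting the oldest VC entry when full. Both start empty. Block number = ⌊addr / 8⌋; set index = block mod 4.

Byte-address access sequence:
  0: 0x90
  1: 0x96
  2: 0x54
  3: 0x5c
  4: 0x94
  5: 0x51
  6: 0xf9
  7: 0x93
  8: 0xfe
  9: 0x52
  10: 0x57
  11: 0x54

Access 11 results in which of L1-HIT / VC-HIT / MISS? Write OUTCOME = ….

OUTCOME = L1-HIT

0: 0x90 (blk 18, set 2) → MISS  vc=[]
1: 0x96 (blk 18, set 2) → L1-HIT  vc=[]
2: 0x54 (blk 10, set 2) → MISS  vc=[18]
3: 0x5c (blk 11, set 3) → MISS  vc=[18]
4: 0x94 (blk 18, set 2) → VC-HIT  vc=[10]
5: 0x51 (blk 10, set 2) → VC-HIT  vc=[18]
6: 0xf9 (blk 31, set 3) → MISS  vc=[18, 11]
7: 0x93 (blk 18, set 2) → VC-HIT  vc=[10, 11]
8: 0xfe (blk 31, set 3) → L1-HIT  vc=[10, 11]
9: 0x52 (blk 10, set 2) → VC-HIT  vc=[18, 11]
10: 0x57 (blk 10, set 2) → L1-HIT  vc=[18, 11]
11: 0x54 (blk 10, set 2) → L1-HIT  vc=[18, 11]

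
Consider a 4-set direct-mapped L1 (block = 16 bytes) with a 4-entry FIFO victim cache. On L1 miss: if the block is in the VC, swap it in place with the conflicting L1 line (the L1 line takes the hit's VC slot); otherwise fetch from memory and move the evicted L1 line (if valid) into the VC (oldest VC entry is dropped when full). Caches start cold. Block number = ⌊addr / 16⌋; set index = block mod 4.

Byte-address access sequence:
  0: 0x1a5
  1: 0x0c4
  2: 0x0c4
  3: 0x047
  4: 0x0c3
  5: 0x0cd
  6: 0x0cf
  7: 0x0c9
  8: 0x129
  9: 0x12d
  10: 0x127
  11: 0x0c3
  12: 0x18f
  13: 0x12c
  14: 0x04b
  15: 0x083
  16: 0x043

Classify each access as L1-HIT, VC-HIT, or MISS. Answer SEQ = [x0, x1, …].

#0 0x1a5→b26/s2 MISS; vc=[]
#1 0xc4→b12/s0 MISS; vc=[]
#2 0xc4→b12/s0 L1-HIT; vc=[]
#3 0x47→b4/s0 MISS; vc=[12]
#4 0xc3→b12/s0 VC-HIT; vc=[4]
#5 0xcd→b12/s0 L1-HIT; vc=[4]
#6 0xcf→b12/s0 L1-HIT; vc=[4]
#7 0xc9→b12/s0 L1-HIT; vc=[4]
#8 0x129→b18/s2 MISS; vc=[4,26]
#9 0x12d→b18/s2 L1-HIT; vc=[4,26]
#10 0x127→b18/s2 L1-HIT; vc=[4,26]
#11 0xc3→b12/s0 L1-HIT; vc=[4,26]
#12 0x18f→b24/s0 MISS; vc=[4,26,12]
#13 0x12c→b18/s2 L1-HIT; vc=[4,26,12]
#14 0x4b→b4/s0 VC-HIT; vc=[24,26,12]
#15 0x83→b8/s0 MISS; vc=[24,26,12,4]
#16 0x43→b4/s0 VC-HIT; vc=[24,26,12,8]

SEQ = [MISS, MISS, L1-HIT, MISS, VC-HIT, L1-HIT, L1-HIT, L1-HIT, MISS, L1-HIT, L1-HIT, L1-HIT, MISS, L1-HIT, VC-HIT, MISS, VC-HIT]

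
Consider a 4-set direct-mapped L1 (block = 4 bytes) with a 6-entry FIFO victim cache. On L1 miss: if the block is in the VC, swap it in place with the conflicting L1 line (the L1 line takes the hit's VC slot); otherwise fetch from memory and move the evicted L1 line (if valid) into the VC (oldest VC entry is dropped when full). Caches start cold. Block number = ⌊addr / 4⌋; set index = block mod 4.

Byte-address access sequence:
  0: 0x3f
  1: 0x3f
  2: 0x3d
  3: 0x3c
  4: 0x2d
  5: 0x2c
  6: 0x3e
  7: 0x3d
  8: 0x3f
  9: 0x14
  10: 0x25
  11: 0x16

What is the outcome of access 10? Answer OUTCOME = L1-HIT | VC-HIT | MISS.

OUTCOME = MISS

  [0] addr=0x3f blk=15 s=3: MISS | VC []
  [1] addr=0x3f blk=15 s=3: L1-HIT | VC []
  [2] addr=0x3d blk=15 s=3: L1-HIT | VC []
  [3] addr=0x3c blk=15 s=3: L1-HIT | VC []
  [4] addr=0x2d blk=11 s=3: MISS | VC [15]
  [5] addr=0x2c blk=11 s=3: L1-HIT | VC [15]
  [6] addr=0x3e blk=15 s=3: VC-HIT | VC [11]
  [7] addr=0x3d blk=15 s=3: L1-HIT | VC [11]
  [8] addr=0x3f blk=15 s=3: L1-HIT | VC [11]
  [9] addr=0x14 blk=5 s=1: MISS | VC [11]
  [10] addr=0x25 blk=9 s=1: MISS | VC [11, 5]
  [11] addr=0x16 blk=5 s=1: VC-HIT | VC [11, 9]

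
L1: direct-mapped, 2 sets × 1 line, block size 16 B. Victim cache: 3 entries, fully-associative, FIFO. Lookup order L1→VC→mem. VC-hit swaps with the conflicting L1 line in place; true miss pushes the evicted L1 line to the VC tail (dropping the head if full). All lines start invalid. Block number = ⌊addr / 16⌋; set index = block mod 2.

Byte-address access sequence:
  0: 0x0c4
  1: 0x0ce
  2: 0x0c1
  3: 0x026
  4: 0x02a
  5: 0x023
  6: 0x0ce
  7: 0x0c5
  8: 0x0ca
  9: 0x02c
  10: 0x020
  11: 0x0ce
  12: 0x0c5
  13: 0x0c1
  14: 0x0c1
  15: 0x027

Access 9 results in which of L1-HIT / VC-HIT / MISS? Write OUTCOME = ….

OUTCOME = VC-HIT

  [0] addr=0xc4 blk=12 s=0: MISS | VC []
  [1] addr=0xce blk=12 s=0: L1-HIT | VC []
  [2] addr=0xc1 blk=12 s=0: L1-HIT | VC []
  [3] addr=0x26 blk=2 s=0: MISS | VC [12]
  [4] addr=0x2a blk=2 s=0: L1-HIT | VC [12]
  [5] addr=0x23 blk=2 s=0: L1-HIT | VC [12]
  [6] addr=0xce blk=12 s=0: VC-HIT | VC [2]
  [7] addr=0xc5 blk=12 s=0: L1-HIT | VC [2]
  [8] addr=0xca blk=12 s=0: L1-HIT | VC [2]
  [9] addr=0x2c blk=2 s=0: VC-HIT | VC [12]
  [10] addr=0x20 blk=2 s=0: L1-HIT | VC [12]
  [11] addr=0xce blk=12 s=0: VC-HIT | VC [2]
  [12] addr=0xc5 blk=12 s=0: L1-HIT | VC [2]
  [13] addr=0xc1 blk=12 s=0: L1-HIT | VC [2]
  [14] addr=0xc1 blk=12 s=0: L1-HIT | VC [2]
  [15] addr=0x27 blk=2 s=0: VC-HIT | VC [12]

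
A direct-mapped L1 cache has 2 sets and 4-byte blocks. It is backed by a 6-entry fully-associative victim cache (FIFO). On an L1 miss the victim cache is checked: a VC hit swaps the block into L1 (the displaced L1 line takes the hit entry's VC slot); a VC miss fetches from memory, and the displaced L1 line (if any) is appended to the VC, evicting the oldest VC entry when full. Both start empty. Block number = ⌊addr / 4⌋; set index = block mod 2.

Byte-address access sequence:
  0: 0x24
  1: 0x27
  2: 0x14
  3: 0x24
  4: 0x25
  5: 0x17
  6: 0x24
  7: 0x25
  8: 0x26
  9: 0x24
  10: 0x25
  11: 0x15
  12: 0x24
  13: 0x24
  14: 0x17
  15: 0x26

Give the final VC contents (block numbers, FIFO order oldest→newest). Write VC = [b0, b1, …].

VC = [5]

#0 0x24→b9/s1 MISS; vc=[]
#1 0x27→b9/s1 L1-HIT; vc=[]
#2 0x14→b5/s1 MISS; vc=[9]
#3 0x24→b9/s1 VC-HIT; vc=[5]
#4 0x25→b9/s1 L1-HIT; vc=[5]
#5 0x17→b5/s1 VC-HIT; vc=[9]
#6 0x24→b9/s1 VC-HIT; vc=[5]
#7 0x25→b9/s1 L1-HIT; vc=[5]
#8 0x26→b9/s1 L1-HIT; vc=[5]
#9 0x24→b9/s1 L1-HIT; vc=[5]
#10 0x25→b9/s1 L1-HIT; vc=[5]
#11 0x15→b5/s1 VC-HIT; vc=[9]
#12 0x24→b9/s1 VC-HIT; vc=[5]
#13 0x24→b9/s1 L1-HIT; vc=[5]
#14 0x17→b5/s1 VC-HIT; vc=[9]
#15 0x26→b9/s1 VC-HIT; vc=[5]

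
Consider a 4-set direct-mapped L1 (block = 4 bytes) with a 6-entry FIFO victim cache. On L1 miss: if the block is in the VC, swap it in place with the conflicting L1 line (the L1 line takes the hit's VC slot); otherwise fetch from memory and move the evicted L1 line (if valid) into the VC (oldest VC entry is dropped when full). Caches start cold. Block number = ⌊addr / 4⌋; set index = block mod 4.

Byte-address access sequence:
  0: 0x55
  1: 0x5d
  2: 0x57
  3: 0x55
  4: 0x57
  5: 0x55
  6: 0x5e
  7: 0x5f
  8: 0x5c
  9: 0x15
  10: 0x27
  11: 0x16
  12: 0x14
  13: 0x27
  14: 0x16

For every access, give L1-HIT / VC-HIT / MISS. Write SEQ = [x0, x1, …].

#0 0x55→b21/s1 MISS; vc=[]
#1 0x5d→b23/s3 MISS; vc=[]
#2 0x57→b21/s1 L1-HIT; vc=[]
#3 0x55→b21/s1 L1-HIT; vc=[]
#4 0x57→b21/s1 L1-HIT; vc=[]
#5 0x55→b21/s1 L1-HIT; vc=[]
#6 0x5e→b23/s3 L1-HIT; vc=[]
#7 0x5f→b23/s3 L1-HIT; vc=[]
#8 0x5c→b23/s3 L1-HIT; vc=[]
#9 0x15→b5/s1 MISS; vc=[21]
#10 0x27→b9/s1 MISS; vc=[21,5]
#11 0x16→b5/s1 VC-HIT; vc=[21,9]
#12 0x14→b5/s1 L1-HIT; vc=[21,9]
#13 0x27→b9/s1 VC-HIT; vc=[21,5]
#14 0x16→b5/s1 VC-HIT; vc=[21,9]

SEQ = [MISS, MISS, L1-HIT, L1-HIT, L1-HIT, L1-HIT, L1-HIT, L1-HIT, L1-HIT, MISS, MISS, VC-HIT, L1-HIT, VC-HIT, VC-HIT]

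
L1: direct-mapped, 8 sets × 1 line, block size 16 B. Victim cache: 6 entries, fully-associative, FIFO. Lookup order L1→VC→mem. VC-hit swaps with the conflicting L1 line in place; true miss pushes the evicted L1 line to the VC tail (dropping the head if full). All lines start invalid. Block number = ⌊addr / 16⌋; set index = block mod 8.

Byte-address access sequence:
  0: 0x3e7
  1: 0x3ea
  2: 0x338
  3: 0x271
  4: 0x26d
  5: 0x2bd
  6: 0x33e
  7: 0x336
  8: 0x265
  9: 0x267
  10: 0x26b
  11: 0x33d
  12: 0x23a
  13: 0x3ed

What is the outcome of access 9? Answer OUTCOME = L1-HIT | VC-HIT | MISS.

OUTCOME = L1-HIT

  [0] addr=0x3e7 blk=62 s=6: MISS | VC []
  [1] addr=0x3ea blk=62 s=6: L1-HIT | VC []
  [2] addr=0x338 blk=51 s=3: MISS | VC []
  [3] addr=0x271 blk=39 s=7: MISS | VC []
  [4] addr=0x26d blk=38 s=6: MISS | VC [62]
  [5] addr=0x2bd blk=43 s=3: MISS | VC [62, 51]
  [6] addr=0x33e blk=51 s=3: VC-HIT | VC [62, 43]
  [7] addr=0x336 blk=51 s=3: L1-HIT | VC [62, 43]
  [8] addr=0x265 blk=38 s=6: L1-HIT | VC [62, 43]
  [9] addr=0x267 blk=38 s=6: L1-HIT | VC [62, 43]
  [10] addr=0x26b blk=38 s=6: L1-HIT | VC [62, 43]
  [11] addr=0x33d blk=51 s=3: L1-HIT | VC [62, 43]
  [12] addr=0x23a blk=35 s=3: MISS | VC [62, 43, 51]
  [13] addr=0x3ed blk=62 s=6: VC-HIT | VC [38, 43, 51]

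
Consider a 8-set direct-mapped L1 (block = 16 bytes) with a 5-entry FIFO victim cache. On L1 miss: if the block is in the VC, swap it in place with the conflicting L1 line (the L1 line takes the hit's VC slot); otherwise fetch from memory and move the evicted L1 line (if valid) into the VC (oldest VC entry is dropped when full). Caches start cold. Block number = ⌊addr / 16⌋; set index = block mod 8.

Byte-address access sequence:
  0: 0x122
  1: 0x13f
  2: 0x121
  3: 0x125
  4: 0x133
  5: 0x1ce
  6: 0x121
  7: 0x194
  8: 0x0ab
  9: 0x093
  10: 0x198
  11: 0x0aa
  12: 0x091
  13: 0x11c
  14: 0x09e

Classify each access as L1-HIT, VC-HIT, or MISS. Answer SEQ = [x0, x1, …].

  [0] addr=0x122 blk=18 s=2: MISS | VC []
  [1] addr=0x13f blk=19 s=3: MISS | VC []
  [2] addr=0x121 blk=18 s=2: L1-HIT | VC []
  [3] addr=0x125 blk=18 s=2: L1-HIT | VC []
  [4] addr=0x133 blk=19 s=3: L1-HIT | VC []
  [5] addr=0x1ce blk=28 s=4: MISS | VC []
  [6] addr=0x121 blk=18 s=2: L1-HIT | VC []
  [7] addr=0x194 blk=25 s=1: MISS | VC []
  [8] addr=0xab blk=10 s=2: MISS | VC [18]
  [9] addr=0x93 blk=9 s=1: MISS | VC [18, 25]
  [10] addr=0x198 blk=25 s=1: VC-HIT | VC [18, 9]
  [11] addr=0xaa blk=10 s=2: L1-HIT | VC [18, 9]
  [12] addr=0x91 blk=9 s=1: VC-HIT | VC [18, 25]
  [13] addr=0x11c blk=17 s=1: MISS | VC [18, 25, 9]
  [14] addr=0x9e blk=9 s=1: VC-HIT | VC [18, 25, 17]

SEQ = [MISS, MISS, L1-HIT, L1-HIT, L1-HIT, MISS, L1-HIT, MISS, MISS, MISS, VC-HIT, L1-HIT, VC-HIT, MISS, VC-HIT]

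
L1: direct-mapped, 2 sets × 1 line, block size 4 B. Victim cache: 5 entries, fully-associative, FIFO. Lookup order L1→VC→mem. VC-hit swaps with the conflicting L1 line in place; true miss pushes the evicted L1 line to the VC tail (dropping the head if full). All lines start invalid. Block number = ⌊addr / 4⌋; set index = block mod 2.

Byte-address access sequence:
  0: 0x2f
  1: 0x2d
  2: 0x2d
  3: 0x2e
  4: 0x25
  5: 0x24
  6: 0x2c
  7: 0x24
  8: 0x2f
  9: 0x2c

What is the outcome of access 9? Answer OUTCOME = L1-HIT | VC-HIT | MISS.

0: 0x2f (blk 11, set 1) → MISS  vc=[]
1: 0x2d (blk 11, set 1) → L1-HIT  vc=[]
2: 0x2d (blk 11, set 1) → L1-HIT  vc=[]
3: 0x2e (blk 11, set 1) → L1-HIT  vc=[]
4: 0x25 (blk 9, set 1) → MISS  vc=[11]
5: 0x24 (blk 9, set 1) → L1-HIT  vc=[11]
6: 0x2c (blk 11, set 1) → VC-HIT  vc=[9]
7: 0x24 (blk 9, set 1) → VC-HIT  vc=[11]
8: 0x2f (blk 11, set 1) → VC-HIT  vc=[9]
9: 0x2c (blk 11, set 1) → L1-HIT  vc=[9]

OUTCOME = L1-HIT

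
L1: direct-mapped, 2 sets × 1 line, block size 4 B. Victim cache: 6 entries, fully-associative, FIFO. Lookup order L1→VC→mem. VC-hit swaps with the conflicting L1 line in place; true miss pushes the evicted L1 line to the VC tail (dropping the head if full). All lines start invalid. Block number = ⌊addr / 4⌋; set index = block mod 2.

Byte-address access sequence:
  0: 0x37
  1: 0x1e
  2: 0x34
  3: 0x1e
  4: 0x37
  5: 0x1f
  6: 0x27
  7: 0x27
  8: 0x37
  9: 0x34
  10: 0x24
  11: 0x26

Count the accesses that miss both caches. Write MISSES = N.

  [0] addr=0x37 blk=13 s=1: MISS | VC []
  [1] addr=0x1e blk=7 s=1: MISS | VC [13]
  [2] addr=0x34 blk=13 s=1: VC-HIT | VC [7]
  [3] addr=0x1e blk=7 s=1: VC-HIT | VC [13]
  [4] addr=0x37 blk=13 s=1: VC-HIT | VC [7]
  [5] addr=0x1f blk=7 s=1: VC-HIT | VC [13]
  [6] addr=0x27 blk=9 s=1: MISS | VC [13, 7]
  [7] addr=0x27 blk=9 s=1: L1-HIT | VC [13, 7]
  [8] addr=0x37 blk=13 s=1: VC-HIT | VC [9, 7]
  [9] addr=0x34 blk=13 s=1: L1-HIT | VC [9, 7]
  [10] addr=0x24 blk=9 s=1: VC-HIT | VC [13, 7]
  [11] addr=0x26 blk=9 s=1: L1-HIT | VC [13, 7]

MISSES = 3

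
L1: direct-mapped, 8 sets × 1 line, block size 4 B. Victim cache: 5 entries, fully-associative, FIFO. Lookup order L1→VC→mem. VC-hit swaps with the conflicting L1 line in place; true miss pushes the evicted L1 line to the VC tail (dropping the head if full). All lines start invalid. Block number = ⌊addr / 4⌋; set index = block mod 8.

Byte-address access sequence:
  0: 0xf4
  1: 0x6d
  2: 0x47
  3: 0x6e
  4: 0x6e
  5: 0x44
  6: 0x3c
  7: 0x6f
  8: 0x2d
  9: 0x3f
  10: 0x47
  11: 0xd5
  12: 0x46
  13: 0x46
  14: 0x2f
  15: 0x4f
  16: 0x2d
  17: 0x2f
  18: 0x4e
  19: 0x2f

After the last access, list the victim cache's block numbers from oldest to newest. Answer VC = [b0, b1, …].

VC = [27, 61, 19]

  [0] addr=0xf4 blk=61 s=5: MISS | VC []
  [1] addr=0x6d blk=27 s=3: MISS | VC []
  [2] addr=0x47 blk=17 s=1: MISS | VC []
  [3] addr=0x6e blk=27 s=3: L1-HIT | VC []
  [4] addr=0x6e blk=27 s=3: L1-HIT | VC []
  [5] addr=0x44 blk=17 s=1: L1-HIT | VC []
  [6] addr=0x3c blk=15 s=7: MISS | VC []
  [7] addr=0x6f blk=27 s=3: L1-HIT | VC []
  [8] addr=0x2d blk=11 s=3: MISS | VC [27]
  [9] addr=0x3f blk=15 s=7: L1-HIT | VC [27]
  [10] addr=0x47 blk=17 s=1: L1-HIT | VC [27]
  [11] addr=0xd5 blk=53 s=5: MISS | VC [27, 61]
  [12] addr=0x46 blk=17 s=1: L1-HIT | VC [27, 61]
  [13] addr=0x46 blk=17 s=1: L1-HIT | VC [27, 61]
  [14] addr=0x2f blk=11 s=3: L1-HIT | VC [27, 61]
  [15] addr=0x4f blk=19 s=3: MISS | VC [27, 61, 11]
  [16] addr=0x2d blk=11 s=3: VC-HIT | VC [27, 61, 19]
  [17] addr=0x2f blk=11 s=3: L1-HIT | VC [27, 61, 19]
  [18] addr=0x4e blk=19 s=3: VC-HIT | VC [27, 61, 11]
  [19] addr=0x2f blk=11 s=3: VC-HIT | VC [27, 61, 19]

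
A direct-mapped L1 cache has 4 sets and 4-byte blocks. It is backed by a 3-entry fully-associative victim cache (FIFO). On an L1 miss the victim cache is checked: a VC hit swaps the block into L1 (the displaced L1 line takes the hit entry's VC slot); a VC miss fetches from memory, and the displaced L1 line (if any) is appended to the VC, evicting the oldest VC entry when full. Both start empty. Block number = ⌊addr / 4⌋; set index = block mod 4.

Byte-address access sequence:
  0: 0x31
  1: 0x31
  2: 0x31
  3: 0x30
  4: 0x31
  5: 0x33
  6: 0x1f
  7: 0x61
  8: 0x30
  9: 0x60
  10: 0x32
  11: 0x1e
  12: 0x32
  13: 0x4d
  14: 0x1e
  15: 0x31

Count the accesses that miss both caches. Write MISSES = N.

  [0] addr=0x31 blk=12 s=0: MISS | VC []
  [1] addr=0x31 blk=12 s=0: L1-HIT | VC []
  [2] addr=0x31 blk=12 s=0: L1-HIT | VC []
  [3] addr=0x30 blk=12 s=0: L1-HIT | VC []
  [4] addr=0x31 blk=12 s=0: L1-HIT | VC []
  [5] addr=0x33 blk=12 s=0: L1-HIT | VC []
  [6] addr=0x1f blk=7 s=3: MISS | VC []
  [7] addr=0x61 blk=24 s=0: MISS | VC [12]
  [8] addr=0x30 blk=12 s=0: VC-HIT | VC [24]
  [9] addr=0x60 blk=24 s=0: VC-HIT | VC [12]
  [10] addr=0x32 blk=12 s=0: VC-HIT | VC [24]
  [11] addr=0x1e blk=7 s=3: L1-HIT | VC [24]
  [12] addr=0x32 blk=12 s=0: L1-HIT | VC [24]
  [13] addr=0x4d blk=19 s=3: MISS | VC [24, 7]
  [14] addr=0x1e blk=7 s=3: VC-HIT | VC [24, 19]
  [15] addr=0x31 blk=12 s=0: L1-HIT | VC [24, 19]

MISSES = 4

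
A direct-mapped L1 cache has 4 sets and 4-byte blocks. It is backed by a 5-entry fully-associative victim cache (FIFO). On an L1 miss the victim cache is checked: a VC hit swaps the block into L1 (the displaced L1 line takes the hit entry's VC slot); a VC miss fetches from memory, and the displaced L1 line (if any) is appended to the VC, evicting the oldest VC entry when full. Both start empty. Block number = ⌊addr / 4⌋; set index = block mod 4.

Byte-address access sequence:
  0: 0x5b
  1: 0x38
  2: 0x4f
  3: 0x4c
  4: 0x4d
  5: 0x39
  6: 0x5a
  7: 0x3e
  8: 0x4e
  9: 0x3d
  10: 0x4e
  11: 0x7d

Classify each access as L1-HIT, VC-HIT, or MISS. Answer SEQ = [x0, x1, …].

  [0] addr=0x5b blk=22 s=2: MISS | VC []
  [1] addr=0x38 blk=14 s=2: MISS | VC [22]
  [2] addr=0x4f blk=19 s=3: MISS | VC [22]
  [3] addr=0x4c blk=19 s=3: L1-HIT | VC [22]
  [4] addr=0x4d blk=19 s=3: L1-HIT | VC [22]
  [5] addr=0x39 blk=14 s=2: L1-HIT | VC [22]
  [6] addr=0x5a blk=22 s=2: VC-HIT | VC [14]
  [7] addr=0x3e blk=15 s=3: MISS | VC [14, 19]
  [8] addr=0x4e blk=19 s=3: VC-HIT | VC [14, 15]
  [9] addr=0x3d blk=15 s=3: VC-HIT | VC [14, 19]
  [10] addr=0x4e blk=19 s=3: VC-HIT | VC [14, 15]
  [11] addr=0x7d blk=31 s=3: MISS | VC [14, 15, 19]

SEQ = [MISS, MISS, MISS, L1-HIT, L1-HIT, L1-HIT, VC-HIT, MISS, VC-HIT, VC-HIT, VC-HIT, MISS]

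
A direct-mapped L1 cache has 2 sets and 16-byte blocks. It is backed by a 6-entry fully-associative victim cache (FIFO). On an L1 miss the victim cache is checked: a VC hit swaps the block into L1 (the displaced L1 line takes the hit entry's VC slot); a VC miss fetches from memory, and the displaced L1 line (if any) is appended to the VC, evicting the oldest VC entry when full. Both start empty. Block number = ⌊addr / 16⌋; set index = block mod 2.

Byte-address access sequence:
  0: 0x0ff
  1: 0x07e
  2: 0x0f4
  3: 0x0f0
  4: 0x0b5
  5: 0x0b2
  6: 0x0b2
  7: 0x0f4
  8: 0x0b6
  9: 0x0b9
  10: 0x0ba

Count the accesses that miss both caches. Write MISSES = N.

  [0] addr=0xff blk=15 s=1: MISS | VC []
  [1] addr=0x7e blk=7 s=1: MISS | VC [15]
  [2] addr=0xf4 blk=15 s=1: VC-HIT | VC [7]
  [3] addr=0xf0 blk=15 s=1: L1-HIT | VC [7]
  [4] addr=0xb5 blk=11 s=1: MISS | VC [7, 15]
  [5] addr=0xb2 blk=11 s=1: L1-HIT | VC [7, 15]
  [6] addr=0xb2 blk=11 s=1: L1-HIT | VC [7, 15]
  [7] addr=0xf4 blk=15 s=1: VC-HIT | VC [7, 11]
  [8] addr=0xb6 blk=11 s=1: VC-HIT | VC [7, 15]
  [9] addr=0xb9 blk=11 s=1: L1-HIT | VC [7, 15]
  [10] addr=0xba blk=11 s=1: L1-HIT | VC [7, 15]

MISSES = 3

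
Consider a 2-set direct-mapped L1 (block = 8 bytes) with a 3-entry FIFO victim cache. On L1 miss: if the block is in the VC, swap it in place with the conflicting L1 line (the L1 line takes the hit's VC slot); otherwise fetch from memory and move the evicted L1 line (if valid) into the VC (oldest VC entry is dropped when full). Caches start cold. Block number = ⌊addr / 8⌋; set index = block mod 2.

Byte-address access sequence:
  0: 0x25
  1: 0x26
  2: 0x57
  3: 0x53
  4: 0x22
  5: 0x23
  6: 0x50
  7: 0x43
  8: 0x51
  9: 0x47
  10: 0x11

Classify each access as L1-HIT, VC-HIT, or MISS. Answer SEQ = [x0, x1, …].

SEQ = [MISS, L1-HIT, MISS, L1-HIT, VC-HIT, L1-HIT, VC-HIT, MISS, VC-HIT, VC-HIT, MISS]

#0 0x25→b4/s0 MISS; vc=[]
#1 0x26→b4/s0 L1-HIT; vc=[]
#2 0x57→b10/s0 MISS; vc=[4]
#3 0x53→b10/s0 L1-HIT; vc=[4]
#4 0x22→b4/s0 VC-HIT; vc=[10]
#5 0x23→b4/s0 L1-HIT; vc=[10]
#6 0x50→b10/s0 VC-HIT; vc=[4]
#7 0x43→b8/s0 MISS; vc=[4,10]
#8 0x51→b10/s0 VC-HIT; vc=[4,8]
#9 0x47→b8/s0 VC-HIT; vc=[4,10]
#10 0x11→b2/s0 MISS; vc=[4,10,8]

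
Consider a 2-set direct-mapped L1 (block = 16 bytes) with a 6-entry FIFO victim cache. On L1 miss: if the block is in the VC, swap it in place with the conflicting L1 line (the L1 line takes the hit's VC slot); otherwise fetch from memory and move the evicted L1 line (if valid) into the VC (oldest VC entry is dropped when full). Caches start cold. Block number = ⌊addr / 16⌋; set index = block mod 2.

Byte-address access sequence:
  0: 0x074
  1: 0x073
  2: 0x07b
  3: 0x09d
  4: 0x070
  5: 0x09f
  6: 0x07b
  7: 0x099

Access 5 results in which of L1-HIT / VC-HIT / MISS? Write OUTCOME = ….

OUTCOME = VC-HIT

  [0] addr=0x74 blk=7 s=1: MISS | VC []
  [1] addr=0x73 blk=7 s=1: L1-HIT | VC []
  [2] addr=0x7b blk=7 s=1: L1-HIT | VC []
  [3] addr=0x9d blk=9 s=1: MISS | VC [7]
  [4] addr=0x70 blk=7 s=1: VC-HIT | VC [9]
  [5] addr=0x9f blk=9 s=1: VC-HIT | VC [7]
  [6] addr=0x7b blk=7 s=1: VC-HIT | VC [9]
  [7] addr=0x99 blk=9 s=1: VC-HIT | VC [7]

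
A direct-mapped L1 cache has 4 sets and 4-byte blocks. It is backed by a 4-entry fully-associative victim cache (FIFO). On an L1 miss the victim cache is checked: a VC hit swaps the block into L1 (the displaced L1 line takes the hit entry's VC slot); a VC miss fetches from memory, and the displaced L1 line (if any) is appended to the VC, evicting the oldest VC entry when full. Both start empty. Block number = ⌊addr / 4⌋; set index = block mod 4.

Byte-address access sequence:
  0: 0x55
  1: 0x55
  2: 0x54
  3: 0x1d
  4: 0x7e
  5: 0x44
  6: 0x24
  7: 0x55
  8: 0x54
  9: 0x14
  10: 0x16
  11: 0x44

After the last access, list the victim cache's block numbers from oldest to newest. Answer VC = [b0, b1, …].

VC = [7, 9, 5, 21]

0: 0x55 (blk 21, set 1) → MISS  vc=[]
1: 0x55 (blk 21, set 1) → L1-HIT  vc=[]
2: 0x54 (blk 21, set 1) → L1-HIT  vc=[]
3: 0x1d (blk 7, set 3) → MISS  vc=[]
4: 0x7e (blk 31, set 3) → MISS  vc=[7]
5: 0x44 (blk 17, set 1) → MISS  vc=[7, 21]
6: 0x24 (blk 9, set 1) → MISS  vc=[7, 21, 17]
7: 0x55 (blk 21, set 1) → VC-HIT  vc=[7, 9, 17]
8: 0x54 (blk 21, set 1) → L1-HIT  vc=[7, 9, 17]
9: 0x14 (blk 5, set 1) → MISS  vc=[7, 9, 17, 21]
10: 0x16 (blk 5, set 1) → L1-HIT  vc=[7, 9, 17, 21]
11: 0x44 (blk 17, set 1) → VC-HIT  vc=[7, 9, 5, 21]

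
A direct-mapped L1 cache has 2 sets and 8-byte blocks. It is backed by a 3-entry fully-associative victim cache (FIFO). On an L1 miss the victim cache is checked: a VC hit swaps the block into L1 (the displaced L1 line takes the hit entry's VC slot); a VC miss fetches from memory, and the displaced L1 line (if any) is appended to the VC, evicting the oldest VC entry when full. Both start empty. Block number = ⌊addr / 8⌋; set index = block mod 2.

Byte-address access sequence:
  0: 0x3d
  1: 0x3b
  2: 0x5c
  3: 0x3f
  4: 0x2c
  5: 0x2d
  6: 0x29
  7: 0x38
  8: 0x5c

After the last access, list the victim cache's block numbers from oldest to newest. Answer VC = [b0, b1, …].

#0 0x3d→b7/s1 MISS; vc=[]
#1 0x3b→b7/s1 L1-HIT; vc=[]
#2 0x5c→b11/s1 MISS; vc=[7]
#3 0x3f→b7/s1 VC-HIT; vc=[11]
#4 0x2c→b5/s1 MISS; vc=[11,7]
#5 0x2d→b5/s1 L1-HIT; vc=[11,7]
#6 0x29→b5/s1 L1-HIT; vc=[11,7]
#7 0x38→b7/s1 VC-HIT; vc=[11,5]
#8 0x5c→b11/s1 VC-HIT; vc=[7,5]

VC = [7, 5]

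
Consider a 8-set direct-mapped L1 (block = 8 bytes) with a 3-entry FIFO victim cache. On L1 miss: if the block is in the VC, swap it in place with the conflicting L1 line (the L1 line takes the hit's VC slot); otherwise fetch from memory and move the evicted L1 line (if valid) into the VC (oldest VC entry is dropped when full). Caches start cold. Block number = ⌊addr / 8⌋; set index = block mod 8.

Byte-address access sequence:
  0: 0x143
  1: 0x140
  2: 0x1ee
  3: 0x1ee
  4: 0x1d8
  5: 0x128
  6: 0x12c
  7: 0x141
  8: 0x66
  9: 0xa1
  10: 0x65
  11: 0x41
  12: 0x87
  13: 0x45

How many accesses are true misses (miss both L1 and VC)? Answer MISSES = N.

#0 0x143→b40/s0 MISS; vc=[]
#1 0x140→b40/s0 L1-HIT; vc=[]
#2 0x1ee→b61/s5 MISS; vc=[]
#3 0x1ee→b61/s5 L1-HIT; vc=[]
#4 0x1d8→b59/s3 MISS; vc=[]
#5 0x128→b37/s5 MISS; vc=[61]
#6 0x12c→b37/s5 L1-HIT; vc=[61]
#7 0x141→b40/s0 L1-HIT; vc=[61]
#8 0x66→b12/s4 MISS; vc=[61]
#9 0xa1→b20/s4 MISS; vc=[61,12]
#10 0x65→b12/s4 VC-HIT; vc=[61,20]
#11 0x41→b8/s0 MISS; vc=[61,20,40]
#12 0x87→b16/s0 MISS; vc=[20,40,8]
#13 0x45→b8/s0 VC-HIT; vc=[20,40,16]

MISSES = 8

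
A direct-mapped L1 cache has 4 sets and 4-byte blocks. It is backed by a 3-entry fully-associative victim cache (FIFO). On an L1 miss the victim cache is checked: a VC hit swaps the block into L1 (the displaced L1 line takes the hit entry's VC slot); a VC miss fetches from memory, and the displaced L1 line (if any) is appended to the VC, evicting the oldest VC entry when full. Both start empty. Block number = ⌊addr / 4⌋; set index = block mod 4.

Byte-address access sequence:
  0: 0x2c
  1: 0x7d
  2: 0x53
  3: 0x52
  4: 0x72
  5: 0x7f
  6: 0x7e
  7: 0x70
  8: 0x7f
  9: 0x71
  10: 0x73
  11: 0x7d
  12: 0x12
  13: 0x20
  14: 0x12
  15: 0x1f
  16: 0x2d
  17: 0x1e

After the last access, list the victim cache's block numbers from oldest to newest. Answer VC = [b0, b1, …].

#0 0x2c→b11/s3 MISS; vc=[]
#1 0x7d→b31/s3 MISS; vc=[11]
#2 0x53→b20/s0 MISS; vc=[11]
#3 0x52→b20/s0 L1-HIT; vc=[11]
#4 0x72→b28/s0 MISS; vc=[11,20]
#5 0x7f→b31/s3 L1-HIT; vc=[11,20]
#6 0x7e→b31/s3 L1-HIT; vc=[11,20]
#7 0x70→b28/s0 L1-HIT; vc=[11,20]
#8 0x7f→b31/s3 L1-HIT; vc=[11,20]
#9 0x71→b28/s0 L1-HIT; vc=[11,20]
#10 0x73→b28/s0 L1-HIT; vc=[11,20]
#11 0x7d→b31/s3 L1-HIT; vc=[11,20]
#12 0x12→b4/s0 MISS; vc=[11,20,28]
#13 0x20→b8/s0 MISS; vc=[20,28,4]
#14 0x12→b4/s0 VC-HIT; vc=[20,28,8]
#15 0x1f→b7/s3 MISS; vc=[28,8,31]
#16 0x2d→b11/s3 MISS; vc=[8,31,7]
#17 0x1e→b7/s3 VC-HIT; vc=[8,31,11]

VC = [8, 31, 11]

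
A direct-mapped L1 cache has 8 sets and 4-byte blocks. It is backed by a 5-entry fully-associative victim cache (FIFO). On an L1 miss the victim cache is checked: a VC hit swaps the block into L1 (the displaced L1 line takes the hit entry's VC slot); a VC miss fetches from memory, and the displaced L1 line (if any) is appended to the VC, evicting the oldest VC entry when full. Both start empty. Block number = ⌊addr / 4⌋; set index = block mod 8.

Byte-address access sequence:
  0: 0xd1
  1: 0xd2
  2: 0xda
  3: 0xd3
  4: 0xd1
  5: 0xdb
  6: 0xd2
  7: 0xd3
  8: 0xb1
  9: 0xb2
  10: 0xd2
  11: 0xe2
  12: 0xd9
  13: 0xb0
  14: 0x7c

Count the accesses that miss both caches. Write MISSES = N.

MISSES = 5

0: 0xd1 (blk 52, set 4) → MISS  vc=[]
1: 0xd2 (blk 52, set 4) → L1-HIT  vc=[]
2: 0xda (blk 54, set 6) → MISS  vc=[]
3: 0xd3 (blk 52, set 4) → L1-HIT  vc=[]
4: 0xd1 (blk 52, set 4) → L1-HIT  vc=[]
5: 0xdb (blk 54, set 6) → L1-HIT  vc=[]
6: 0xd2 (blk 52, set 4) → L1-HIT  vc=[]
7: 0xd3 (blk 52, set 4) → L1-HIT  vc=[]
8: 0xb1 (blk 44, set 4) → MISS  vc=[52]
9: 0xb2 (blk 44, set 4) → L1-HIT  vc=[52]
10: 0xd2 (blk 52, set 4) → VC-HIT  vc=[44]
11: 0xe2 (blk 56, set 0) → MISS  vc=[44]
12: 0xd9 (blk 54, set 6) → L1-HIT  vc=[44]
13: 0xb0 (blk 44, set 4) → VC-HIT  vc=[52]
14: 0x7c (blk 31, set 7) → MISS  vc=[52]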